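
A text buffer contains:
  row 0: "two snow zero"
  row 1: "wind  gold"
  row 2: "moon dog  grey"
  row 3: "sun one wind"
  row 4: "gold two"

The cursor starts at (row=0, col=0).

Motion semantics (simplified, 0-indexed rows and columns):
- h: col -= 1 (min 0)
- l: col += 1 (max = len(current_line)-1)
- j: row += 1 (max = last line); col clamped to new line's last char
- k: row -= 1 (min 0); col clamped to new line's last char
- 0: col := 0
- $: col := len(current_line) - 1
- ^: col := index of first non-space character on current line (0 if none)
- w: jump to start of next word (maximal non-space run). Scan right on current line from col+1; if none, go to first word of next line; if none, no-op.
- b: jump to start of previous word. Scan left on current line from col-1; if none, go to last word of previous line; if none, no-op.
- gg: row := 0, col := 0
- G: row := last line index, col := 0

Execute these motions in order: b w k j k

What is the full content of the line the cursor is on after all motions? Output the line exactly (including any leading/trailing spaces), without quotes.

Answer: two snow zero

Derivation:
After 1 (b): row=0 col=0 char='t'
After 2 (w): row=0 col=4 char='s'
After 3 (k): row=0 col=4 char='s'
After 4 (j): row=1 col=4 char='_'
After 5 (k): row=0 col=4 char='s'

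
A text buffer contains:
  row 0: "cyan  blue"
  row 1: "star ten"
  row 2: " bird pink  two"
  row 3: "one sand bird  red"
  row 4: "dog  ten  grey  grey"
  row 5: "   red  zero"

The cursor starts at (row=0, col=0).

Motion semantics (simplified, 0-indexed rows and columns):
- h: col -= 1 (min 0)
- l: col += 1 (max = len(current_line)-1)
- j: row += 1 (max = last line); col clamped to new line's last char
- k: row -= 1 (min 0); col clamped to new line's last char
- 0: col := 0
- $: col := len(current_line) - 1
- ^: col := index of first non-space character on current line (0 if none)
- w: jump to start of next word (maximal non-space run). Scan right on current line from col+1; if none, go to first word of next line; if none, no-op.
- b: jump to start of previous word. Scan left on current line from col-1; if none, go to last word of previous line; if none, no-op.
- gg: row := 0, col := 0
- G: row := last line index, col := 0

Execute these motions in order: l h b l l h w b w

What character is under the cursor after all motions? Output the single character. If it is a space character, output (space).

After 1 (l): row=0 col=1 char='y'
After 2 (h): row=0 col=0 char='c'
After 3 (b): row=0 col=0 char='c'
After 4 (l): row=0 col=1 char='y'
After 5 (l): row=0 col=2 char='a'
After 6 (h): row=0 col=1 char='y'
After 7 (w): row=0 col=6 char='b'
After 8 (b): row=0 col=0 char='c'
After 9 (w): row=0 col=6 char='b'

Answer: b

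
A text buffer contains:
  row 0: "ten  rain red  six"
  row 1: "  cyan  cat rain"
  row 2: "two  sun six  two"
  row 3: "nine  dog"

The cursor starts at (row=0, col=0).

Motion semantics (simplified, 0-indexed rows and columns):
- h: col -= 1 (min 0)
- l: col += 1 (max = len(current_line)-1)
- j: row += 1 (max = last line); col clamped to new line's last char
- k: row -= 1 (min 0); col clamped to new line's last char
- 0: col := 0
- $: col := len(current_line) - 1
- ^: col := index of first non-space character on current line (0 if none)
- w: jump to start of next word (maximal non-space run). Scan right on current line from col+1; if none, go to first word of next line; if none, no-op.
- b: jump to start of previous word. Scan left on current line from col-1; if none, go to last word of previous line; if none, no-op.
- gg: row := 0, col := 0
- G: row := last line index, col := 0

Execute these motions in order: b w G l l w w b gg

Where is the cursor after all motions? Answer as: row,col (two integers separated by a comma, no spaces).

After 1 (b): row=0 col=0 char='t'
After 2 (w): row=0 col=5 char='r'
After 3 (G): row=3 col=0 char='n'
After 4 (l): row=3 col=1 char='i'
After 5 (l): row=3 col=2 char='n'
After 6 (w): row=3 col=6 char='d'
After 7 (w): row=3 col=6 char='d'
After 8 (b): row=3 col=0 char='n'
After 9 (gg): row=0 col=0 char='t'

Answer: 0,0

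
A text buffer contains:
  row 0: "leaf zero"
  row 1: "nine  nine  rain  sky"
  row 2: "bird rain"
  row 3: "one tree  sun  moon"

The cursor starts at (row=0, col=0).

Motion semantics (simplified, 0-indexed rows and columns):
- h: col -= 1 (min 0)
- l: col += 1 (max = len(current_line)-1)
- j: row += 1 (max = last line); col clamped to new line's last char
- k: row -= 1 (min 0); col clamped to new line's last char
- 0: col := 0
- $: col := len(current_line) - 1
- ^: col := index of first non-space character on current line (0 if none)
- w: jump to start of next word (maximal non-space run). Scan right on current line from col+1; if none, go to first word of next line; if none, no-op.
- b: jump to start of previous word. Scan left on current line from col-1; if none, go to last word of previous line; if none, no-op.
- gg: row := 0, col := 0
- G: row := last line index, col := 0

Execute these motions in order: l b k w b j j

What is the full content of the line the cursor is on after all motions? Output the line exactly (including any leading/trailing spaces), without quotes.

Answer: bird rain

Derivation:
After 1 (l): row=0 col=1 char='e'
After 2 (b): row=0 col=0 char='l'
After 3 (k): row=0 col=0 char='l'
After 4 (w): row=0 col=5 char='z'
After 5 (b): row=0 col=0 char='l'
After 6 (j): row=1 col=0 char='n'
After 7 (j): row=2 col=0 char='b'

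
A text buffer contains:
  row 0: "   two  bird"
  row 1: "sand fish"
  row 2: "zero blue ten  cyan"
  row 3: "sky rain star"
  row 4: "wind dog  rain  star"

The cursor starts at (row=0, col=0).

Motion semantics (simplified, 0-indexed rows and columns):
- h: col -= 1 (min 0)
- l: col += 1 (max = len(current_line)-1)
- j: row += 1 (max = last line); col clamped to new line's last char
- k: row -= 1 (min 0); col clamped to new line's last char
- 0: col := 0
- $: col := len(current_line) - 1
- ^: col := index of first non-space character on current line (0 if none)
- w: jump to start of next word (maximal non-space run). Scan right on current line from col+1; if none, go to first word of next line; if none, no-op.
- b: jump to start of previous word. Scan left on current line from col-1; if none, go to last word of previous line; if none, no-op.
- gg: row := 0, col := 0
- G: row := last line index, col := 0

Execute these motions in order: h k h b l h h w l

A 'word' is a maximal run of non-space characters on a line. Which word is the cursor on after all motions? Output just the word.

Answer: two

Derivation:
After 1 (h): row=0 col=0 char='_'
After 2 (k): row=0 col=0 char='_'
After 3 (h): row=0 col=0 char='_'
After 4 (b): row=0 col=0 char='_'
After 5 (l): row=0 col=1 char='_'
After 6 (h): row=0 col=0 char='_'
After 7 (h): row=0 col=0 char='_'
After 8 (w): row=0 col=3 char='t'
After 9 (l): row=0 col=4 char='w'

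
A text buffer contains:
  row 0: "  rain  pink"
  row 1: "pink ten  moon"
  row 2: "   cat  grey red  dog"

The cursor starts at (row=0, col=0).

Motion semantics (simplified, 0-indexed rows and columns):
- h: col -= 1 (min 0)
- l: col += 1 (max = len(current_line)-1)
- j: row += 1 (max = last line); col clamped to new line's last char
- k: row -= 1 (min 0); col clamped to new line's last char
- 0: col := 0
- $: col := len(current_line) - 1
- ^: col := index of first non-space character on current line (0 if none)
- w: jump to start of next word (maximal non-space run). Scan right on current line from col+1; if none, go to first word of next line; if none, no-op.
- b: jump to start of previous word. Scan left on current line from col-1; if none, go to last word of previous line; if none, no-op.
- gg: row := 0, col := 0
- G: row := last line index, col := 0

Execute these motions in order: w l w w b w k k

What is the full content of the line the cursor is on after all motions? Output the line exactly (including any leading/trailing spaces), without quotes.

Answer:   rain  pink

Derivation:
After 1 (w): row=0 col=2 char='r'
After 2 (l): row=0 col=3 char='a'
After 3 (w): row=0 col=8 char='p'
After 4 (w): row=1 col=0 char='p'
After 5 (b): row=0 col=8 char='p'
After 6 (w): row=1 col=0 char='p'
After 7 (k): row=0 col=0 char='_'
After 8 (k): row=0 col=0 char='_'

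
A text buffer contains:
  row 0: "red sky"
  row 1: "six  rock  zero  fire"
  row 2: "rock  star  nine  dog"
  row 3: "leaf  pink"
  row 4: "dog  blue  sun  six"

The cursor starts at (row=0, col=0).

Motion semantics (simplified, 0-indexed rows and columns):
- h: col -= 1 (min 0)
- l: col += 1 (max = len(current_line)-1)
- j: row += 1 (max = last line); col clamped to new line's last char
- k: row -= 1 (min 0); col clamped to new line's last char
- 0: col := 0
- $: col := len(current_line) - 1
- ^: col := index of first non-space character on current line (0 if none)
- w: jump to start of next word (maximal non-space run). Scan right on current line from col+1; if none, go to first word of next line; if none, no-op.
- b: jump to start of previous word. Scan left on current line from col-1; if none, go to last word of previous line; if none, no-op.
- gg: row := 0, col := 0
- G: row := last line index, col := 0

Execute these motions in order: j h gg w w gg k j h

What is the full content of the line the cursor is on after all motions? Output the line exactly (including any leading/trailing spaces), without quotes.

Answer: six  rock  zero  fire

Derivation:
After 1 (j): row=1 col=0 char='s'
After 2 (h): row=1 col=0 char='s'
After 3 (gg): row=0 col=0 char='r'
After 4 (w): row=0 col=4 char='s'
After 5 (w): row=1 col=0 char='s'
After 6 (gg): row=0 col=0 char='r'
After 7 (k): row=0 col=0 char='r'
After 8 (j): row=1 col=0 char='s'
After 9 (h): row=1 col=0 char='s'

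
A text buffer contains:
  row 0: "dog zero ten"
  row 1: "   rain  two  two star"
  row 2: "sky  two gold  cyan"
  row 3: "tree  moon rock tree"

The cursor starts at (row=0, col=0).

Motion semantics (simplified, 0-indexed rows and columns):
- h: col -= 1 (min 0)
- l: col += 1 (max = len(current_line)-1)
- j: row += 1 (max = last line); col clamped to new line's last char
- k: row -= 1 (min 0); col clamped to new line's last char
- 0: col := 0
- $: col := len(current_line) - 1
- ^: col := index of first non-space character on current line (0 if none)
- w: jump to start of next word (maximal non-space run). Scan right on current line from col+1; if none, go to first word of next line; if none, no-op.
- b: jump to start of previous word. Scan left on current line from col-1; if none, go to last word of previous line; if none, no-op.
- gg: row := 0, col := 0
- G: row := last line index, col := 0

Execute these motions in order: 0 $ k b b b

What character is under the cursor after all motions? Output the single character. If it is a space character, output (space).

After 1 (0): row=0 col=0 char='d'
After 2 ($): row=0 col=11 char='n'
After 3 (k): row=0 col=11 char='n'
After 4 (b): row=0 col=9 char='t'
After 5 (b): row=0 col=4 char='z'
After 6 (b): row=0 col=0 char='d'

Answer: d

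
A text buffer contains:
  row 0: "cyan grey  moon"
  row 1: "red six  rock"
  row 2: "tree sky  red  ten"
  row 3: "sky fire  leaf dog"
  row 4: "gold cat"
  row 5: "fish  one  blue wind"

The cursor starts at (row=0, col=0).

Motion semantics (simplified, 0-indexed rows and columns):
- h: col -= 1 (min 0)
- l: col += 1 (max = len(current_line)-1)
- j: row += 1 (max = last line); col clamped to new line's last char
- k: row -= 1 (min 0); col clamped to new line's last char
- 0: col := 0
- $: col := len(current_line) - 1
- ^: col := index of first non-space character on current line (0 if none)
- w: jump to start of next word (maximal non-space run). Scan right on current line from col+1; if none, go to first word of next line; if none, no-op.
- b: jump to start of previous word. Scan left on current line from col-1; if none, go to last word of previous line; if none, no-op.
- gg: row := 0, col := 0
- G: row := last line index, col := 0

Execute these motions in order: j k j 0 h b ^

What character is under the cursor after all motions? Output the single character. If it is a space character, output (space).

Answer: c

Derivation:
After 1 (j): row=1 col=0 char='r'
After 2 (k): row=0 col=0 char='c'
After 3 (j): row=1 col=0 char='r'
After 4 (0): row=1 col=0 char='r'
After 5 (h): row=1 col=0 char='r'
After 6 (b): row=0 col=11 char='m'
After 7 (^): row=0 col=0 char='c'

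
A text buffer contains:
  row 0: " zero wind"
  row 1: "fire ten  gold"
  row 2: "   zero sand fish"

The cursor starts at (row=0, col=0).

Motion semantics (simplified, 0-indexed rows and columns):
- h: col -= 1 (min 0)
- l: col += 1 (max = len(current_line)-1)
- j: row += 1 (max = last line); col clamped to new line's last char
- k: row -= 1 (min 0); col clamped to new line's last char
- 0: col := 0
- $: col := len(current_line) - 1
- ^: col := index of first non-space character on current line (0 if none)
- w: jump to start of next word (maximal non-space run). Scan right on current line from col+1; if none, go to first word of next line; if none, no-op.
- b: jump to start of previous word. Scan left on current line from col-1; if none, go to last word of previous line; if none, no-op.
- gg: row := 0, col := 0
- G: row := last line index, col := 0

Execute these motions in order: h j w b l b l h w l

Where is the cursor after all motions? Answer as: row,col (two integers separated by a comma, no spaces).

Answer: 1,6

Derivation:
After 1 (h): row=0 col=0 char='_'
After 2 (j): row=1 col=0 char='f'
After 3 (w): row=1 col=5 char='t'
After 4 (b): row=1 col=0 char='f'
After 5 (l): row=1 col=1 char='i'
After 6 (b): row=1 col=0 char='f'
After 7 (l): row=1 col=1 char='i'
After 8 (h): row=1 col=0 char='f'
After 9 (w): row=1 col=5 char='t'
After 10 (l): row=1 col=6 char='e'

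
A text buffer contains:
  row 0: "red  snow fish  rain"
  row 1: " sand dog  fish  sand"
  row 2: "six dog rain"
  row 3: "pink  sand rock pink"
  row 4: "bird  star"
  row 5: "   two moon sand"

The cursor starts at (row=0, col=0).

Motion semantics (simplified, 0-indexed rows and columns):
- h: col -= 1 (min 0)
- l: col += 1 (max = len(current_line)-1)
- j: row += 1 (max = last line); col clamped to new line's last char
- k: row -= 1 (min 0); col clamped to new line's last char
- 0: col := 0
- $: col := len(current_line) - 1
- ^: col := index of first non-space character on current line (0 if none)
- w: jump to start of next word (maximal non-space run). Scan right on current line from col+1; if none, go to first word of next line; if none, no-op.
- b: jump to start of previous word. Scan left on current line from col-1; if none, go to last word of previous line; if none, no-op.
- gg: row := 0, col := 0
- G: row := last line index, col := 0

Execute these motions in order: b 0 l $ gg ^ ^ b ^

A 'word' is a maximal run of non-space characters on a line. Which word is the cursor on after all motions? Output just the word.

After 1 (b): row=0 col=0 char='r'
After 2 (0): row=0 col=0 char='r'
After 3 (l): row=0 col=1 char='e'
After 4 ($): row=0 col=19 char='n'
After 5 (gg): row=0 col=0 char='r'
After 6 (^): row=0 col=0 char='r'
After 7 (^): row=0 col=0 char='r'
After 8 (b): row=0 col=0 char='r'
After 9 (^): row=0 col=0 char='r'

Answer: red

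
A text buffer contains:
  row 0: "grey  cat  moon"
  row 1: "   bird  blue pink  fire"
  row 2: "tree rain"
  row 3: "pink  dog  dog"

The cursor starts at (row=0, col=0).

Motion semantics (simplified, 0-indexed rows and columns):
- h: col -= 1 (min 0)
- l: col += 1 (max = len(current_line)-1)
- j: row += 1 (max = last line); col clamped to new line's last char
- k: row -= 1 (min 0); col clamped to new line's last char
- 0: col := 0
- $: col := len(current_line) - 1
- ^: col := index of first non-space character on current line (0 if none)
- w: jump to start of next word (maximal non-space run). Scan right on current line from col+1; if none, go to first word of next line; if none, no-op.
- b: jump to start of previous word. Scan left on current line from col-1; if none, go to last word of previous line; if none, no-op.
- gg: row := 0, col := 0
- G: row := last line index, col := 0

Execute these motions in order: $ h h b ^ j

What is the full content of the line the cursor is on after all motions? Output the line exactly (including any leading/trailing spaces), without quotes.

Answer:    bird  blue pink  fire

Derivation:
After 1 ($): row=0 col=14 char='n'
After 2 (h): row=0 col=13 char='o'
After 3 (h): row=0 col=12 char='o'
After 4 (b): row=0 col=11 char='m'
After 5 (^): row=0 col=0 char='g'
After 6 (j): row=1 col=0 char='_'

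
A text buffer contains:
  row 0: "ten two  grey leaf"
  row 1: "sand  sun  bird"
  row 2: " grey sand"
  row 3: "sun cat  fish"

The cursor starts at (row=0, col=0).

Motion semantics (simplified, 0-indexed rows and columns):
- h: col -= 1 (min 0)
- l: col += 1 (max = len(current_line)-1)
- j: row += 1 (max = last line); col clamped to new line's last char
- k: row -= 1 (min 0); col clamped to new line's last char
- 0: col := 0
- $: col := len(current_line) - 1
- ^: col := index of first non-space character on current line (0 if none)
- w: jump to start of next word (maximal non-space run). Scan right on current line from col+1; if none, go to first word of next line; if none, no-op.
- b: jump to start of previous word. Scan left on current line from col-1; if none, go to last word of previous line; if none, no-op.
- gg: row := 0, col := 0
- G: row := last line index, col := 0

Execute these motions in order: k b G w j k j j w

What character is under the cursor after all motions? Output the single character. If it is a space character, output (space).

After 1 (k): row=0 col=0 char='t'
After 2 (b): row=0 col=0 char='t'
After 3 (G): row=3 col=0 char='s'
After 4 (w): row=3 col=4 char='c'
After 5 (j): row=3 col=4 char='c'
After 6 (k): row=2 col=4 char='y'
After 7 (j): row=3 col=4 char='c'
After 8 (j): row=3 col=4 char='c'
After 9 (w): row=3 col=9 char='f'

Answer: f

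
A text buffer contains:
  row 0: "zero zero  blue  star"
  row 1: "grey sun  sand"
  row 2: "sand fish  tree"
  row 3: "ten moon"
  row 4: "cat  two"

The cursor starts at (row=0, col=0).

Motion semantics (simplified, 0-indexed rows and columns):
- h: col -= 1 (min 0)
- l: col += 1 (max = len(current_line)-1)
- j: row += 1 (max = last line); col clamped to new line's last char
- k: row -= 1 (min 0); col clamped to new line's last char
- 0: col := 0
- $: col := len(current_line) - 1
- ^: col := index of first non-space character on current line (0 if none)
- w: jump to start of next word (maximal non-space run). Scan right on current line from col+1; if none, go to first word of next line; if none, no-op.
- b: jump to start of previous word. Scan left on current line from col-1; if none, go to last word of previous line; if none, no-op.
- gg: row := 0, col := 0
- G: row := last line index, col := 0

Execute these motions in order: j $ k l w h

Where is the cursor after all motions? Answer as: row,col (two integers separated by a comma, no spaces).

After 1 (j): row=1 col=0 char='g'
After 2 ($): row=1 col=13 char='d'
After 3 (k): row=0 col=13 char='u'
After 4 (l): row=0 col=14 char='e'
After 5 (w): row=0 col=17 char='s'
After 6 (h): row=0 col=16 char='_'

Answer: 0,16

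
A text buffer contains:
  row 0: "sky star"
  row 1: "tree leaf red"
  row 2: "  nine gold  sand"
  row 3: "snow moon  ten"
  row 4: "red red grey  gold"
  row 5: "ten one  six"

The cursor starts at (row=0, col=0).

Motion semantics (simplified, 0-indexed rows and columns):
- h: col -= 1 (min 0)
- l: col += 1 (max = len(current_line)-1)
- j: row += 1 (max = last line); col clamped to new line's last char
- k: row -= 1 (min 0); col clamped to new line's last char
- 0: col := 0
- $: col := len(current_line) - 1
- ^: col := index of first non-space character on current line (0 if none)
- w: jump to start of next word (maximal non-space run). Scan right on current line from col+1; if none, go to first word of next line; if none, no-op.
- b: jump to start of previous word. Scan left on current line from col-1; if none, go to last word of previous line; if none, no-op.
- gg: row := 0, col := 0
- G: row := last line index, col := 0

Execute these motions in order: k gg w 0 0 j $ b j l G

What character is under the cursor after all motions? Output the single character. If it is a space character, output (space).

Answer: t

Derivation:
After 1 (k): row=0 col=0 char='s'
After 2 (gg): row=0 col=0 char='s'
After 3 (w): row=0 col=4 char='s'
After 4 (0): row=0 col=0 char='s'
After 5 (0): row=0 col=0 char='s'
After 6 (j): row=1 col=0 char='t'
After 7 ($): row=1 col=12 char='d'
After 8 (b): row=1 col=10 char='r'
After 9 (j): row=2 col=10 char='d'
After 10 (l): row=2 col=11 char='_'
After 11 (G): row=5 col=0 char='t'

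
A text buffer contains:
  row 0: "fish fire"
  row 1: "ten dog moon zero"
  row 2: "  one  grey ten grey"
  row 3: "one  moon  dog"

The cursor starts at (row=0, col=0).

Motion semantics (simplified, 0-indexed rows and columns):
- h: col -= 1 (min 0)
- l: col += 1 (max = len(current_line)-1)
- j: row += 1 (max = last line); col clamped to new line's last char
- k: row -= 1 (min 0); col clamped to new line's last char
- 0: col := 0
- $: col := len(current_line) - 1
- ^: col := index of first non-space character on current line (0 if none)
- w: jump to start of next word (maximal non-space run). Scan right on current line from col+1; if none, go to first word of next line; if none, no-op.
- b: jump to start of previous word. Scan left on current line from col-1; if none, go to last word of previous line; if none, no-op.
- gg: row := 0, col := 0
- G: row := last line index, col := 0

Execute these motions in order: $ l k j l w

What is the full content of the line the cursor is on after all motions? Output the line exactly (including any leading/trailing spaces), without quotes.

After 1 ($): row=0 col=8 char='e'
After 2 (l): row=0 col=8 char='e'
After 3 (k): row=0 col=8 char='e'
After 4 (j): row=1 col=8 char='m'
After 5 (l): row=1 col=9 char='o'
After 6 (w): row=1 col=13 char='z'

Answer: ten dog moon zero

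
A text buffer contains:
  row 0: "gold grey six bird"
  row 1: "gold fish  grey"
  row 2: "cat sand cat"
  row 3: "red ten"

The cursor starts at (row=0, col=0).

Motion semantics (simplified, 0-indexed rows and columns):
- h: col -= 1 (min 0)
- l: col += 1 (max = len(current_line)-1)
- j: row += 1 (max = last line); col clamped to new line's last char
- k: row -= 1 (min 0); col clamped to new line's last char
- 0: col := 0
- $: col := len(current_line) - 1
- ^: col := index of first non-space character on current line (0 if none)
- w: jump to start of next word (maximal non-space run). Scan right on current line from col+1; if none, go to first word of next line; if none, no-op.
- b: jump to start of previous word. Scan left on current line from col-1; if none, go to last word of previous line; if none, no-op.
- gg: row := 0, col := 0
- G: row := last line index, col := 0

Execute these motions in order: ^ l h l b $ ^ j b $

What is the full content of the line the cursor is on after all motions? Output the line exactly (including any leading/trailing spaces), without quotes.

After 1 (^): row=0 col=0 char='g'
After 2 (l): row=0 col=1 char='o'
After 3 (h): row=0 col=0 char='g'
After 4 (l): row=0 col=1 char='o'
After 5 (b): row=0 col=0 char='g'
After 6 ($): row=0 col=17 char='d'
After 7 (^): row=0 col=0 char='g'
After 8 (j): row=1 col=0 char='g'
After 9 (b): row=0 col=14 char='b'
After 10 ($): row=0 col=17 char='d'

Answer: gold grey six bird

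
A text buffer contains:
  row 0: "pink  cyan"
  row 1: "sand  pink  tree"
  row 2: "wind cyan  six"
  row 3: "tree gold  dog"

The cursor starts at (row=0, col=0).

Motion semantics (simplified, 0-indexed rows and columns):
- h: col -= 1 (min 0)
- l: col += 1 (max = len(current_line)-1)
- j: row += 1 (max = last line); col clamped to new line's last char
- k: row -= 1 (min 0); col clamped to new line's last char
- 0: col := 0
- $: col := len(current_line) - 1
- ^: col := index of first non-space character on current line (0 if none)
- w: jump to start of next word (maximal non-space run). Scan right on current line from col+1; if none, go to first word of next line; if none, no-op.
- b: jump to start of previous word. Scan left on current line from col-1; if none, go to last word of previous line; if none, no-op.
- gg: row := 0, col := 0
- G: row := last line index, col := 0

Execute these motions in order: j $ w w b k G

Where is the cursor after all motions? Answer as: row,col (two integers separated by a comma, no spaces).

After 1 (j): row=1 col=0 char='s'
After 2 ($): row=1 col=15 char='e'
After 3 (w): row=2 col=0 char='w'
After 4 (w): row=2 col=5 char='c'
After 5 (b): row=2 col=0 char='w'
After 6 (k): row=1 col=0 char='s'
After 7 (G): row=3 col=0 char='t'

Answer: 3,0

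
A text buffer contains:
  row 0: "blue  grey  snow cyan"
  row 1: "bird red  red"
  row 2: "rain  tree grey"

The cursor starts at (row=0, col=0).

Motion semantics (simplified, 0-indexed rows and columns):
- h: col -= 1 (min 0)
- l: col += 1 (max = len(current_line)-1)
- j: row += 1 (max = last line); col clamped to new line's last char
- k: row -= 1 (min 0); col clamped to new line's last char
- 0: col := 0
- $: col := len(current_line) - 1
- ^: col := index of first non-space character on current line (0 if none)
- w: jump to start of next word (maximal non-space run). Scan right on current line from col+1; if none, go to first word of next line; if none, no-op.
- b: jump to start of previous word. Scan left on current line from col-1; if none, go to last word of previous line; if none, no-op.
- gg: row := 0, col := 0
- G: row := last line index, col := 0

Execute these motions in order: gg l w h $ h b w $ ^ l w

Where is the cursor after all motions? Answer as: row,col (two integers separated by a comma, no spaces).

Answer: 1,5

Derivation:
After 1 (gg): row=0 col=0 char='b'
After 2 (l): row=0 col=1 char='l'
After 3 (w): row=0 col=6 char='g'
After 4 (h): row=0 col=5 char='_'
After 5 ($): row=0 col=20 char='n'
After 6 (h): row=0 col=19 char='a'
After 7 (b): row=0 col=17 char='c'
After 8 (w): row=1 col=0 char='b'
After 9 ($): row=1 col=12 char='d'
After 10 (^): row=1 col=0 char='b'
After 11 (l): row=1 col=1 char='i'
After 12 (w): row=1 col=5 char='r'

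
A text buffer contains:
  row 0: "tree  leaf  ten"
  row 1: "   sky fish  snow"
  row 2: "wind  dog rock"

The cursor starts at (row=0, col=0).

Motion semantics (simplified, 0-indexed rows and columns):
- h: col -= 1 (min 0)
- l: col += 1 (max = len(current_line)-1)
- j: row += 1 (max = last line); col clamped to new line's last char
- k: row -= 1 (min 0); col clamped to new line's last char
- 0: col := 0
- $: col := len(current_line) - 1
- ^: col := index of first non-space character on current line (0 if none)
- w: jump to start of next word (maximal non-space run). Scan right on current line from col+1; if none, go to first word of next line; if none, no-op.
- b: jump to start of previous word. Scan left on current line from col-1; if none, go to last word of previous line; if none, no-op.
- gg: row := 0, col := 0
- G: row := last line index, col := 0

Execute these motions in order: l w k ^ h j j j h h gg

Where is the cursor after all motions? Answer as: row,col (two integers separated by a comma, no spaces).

After 1 (l): row=0 col=1 char='r'
After 2 (w): row=0 col=6 char='l'
After 3 (k): row=0 col=6 char='l'
After 4 (^): row=0 col=0 char='t'
After 5 (h): row=0 col=0 char='t'
After 6 (j): row=1 col=0 char='_'
After 7 (j): row=2 col=0 char='w'
After 8 (j): row=2 col=0 char='w'
After 9 (h): row=2 col=0 char='w'
After 10 (h): row=2 col=0 char='w'
After 11 (gg): row=0 col=0 char='t'

Answer: 0,0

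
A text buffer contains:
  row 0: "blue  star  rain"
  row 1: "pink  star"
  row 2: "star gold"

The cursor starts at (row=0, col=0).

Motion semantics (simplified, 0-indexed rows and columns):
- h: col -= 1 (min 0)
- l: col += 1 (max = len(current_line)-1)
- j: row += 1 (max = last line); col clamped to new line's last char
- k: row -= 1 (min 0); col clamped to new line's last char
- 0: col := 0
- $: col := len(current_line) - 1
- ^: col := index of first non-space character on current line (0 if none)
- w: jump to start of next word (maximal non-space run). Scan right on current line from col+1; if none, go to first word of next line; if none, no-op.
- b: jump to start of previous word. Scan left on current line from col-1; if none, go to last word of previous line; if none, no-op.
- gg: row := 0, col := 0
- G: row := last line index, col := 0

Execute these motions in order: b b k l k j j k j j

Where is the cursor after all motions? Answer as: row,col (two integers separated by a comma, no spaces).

Answer: 2,1

Derivation:
After 1 (b): row=0 col=0 char='b'
After 2 (b): row=0 col=0 char='b'
After 3 (k): row=0 col=0 char='b'
After 4 (l): row=0 col=1 char='l'
After 5 (k): row=0 col=1 char='l'
After 6 (j): row=1 col=1 char='i'
After 7 (j): row=2 col=1 char='t'
After 8 (k): row=1 col=1 char='i'
After 9 (j): row=2 col=1 char='t'
After 10 (j): row=2 col=1 char='t'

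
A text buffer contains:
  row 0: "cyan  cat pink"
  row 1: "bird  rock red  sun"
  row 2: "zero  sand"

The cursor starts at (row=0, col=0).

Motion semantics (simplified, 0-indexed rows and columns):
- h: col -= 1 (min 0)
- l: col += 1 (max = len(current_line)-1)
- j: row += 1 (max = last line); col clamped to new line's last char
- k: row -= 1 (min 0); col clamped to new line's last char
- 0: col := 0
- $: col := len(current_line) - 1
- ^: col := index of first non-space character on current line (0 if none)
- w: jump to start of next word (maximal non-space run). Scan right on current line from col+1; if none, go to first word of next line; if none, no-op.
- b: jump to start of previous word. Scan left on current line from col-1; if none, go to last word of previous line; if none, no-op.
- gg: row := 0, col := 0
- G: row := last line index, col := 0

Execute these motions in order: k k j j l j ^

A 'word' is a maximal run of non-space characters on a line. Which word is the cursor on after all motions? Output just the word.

Answer: zero

Derivation:
After 1 (k): row=0 col=0 char='c'
After 2 (k): row=0 col=0 char='c'
After 3 (j): row=1 col=0 char='b'
After 4 (j): row=2 col=0 char='z'
After 5 (l): row=2 col=1 char='e'
After 6 (j): row=2 col=1 char='e'
After 7 (^): row=2 col=0 char='z'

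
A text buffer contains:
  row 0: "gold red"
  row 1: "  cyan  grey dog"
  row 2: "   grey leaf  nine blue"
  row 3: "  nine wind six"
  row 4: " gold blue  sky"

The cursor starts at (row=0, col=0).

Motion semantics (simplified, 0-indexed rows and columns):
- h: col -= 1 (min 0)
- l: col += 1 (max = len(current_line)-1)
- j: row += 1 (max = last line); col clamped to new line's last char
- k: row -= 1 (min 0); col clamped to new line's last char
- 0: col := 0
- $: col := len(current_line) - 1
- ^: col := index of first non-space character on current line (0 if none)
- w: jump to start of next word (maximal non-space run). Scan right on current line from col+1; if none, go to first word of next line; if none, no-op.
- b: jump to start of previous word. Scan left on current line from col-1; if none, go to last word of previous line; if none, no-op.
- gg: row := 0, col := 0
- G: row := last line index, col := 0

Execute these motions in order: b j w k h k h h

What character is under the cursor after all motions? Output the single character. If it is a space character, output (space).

After 1 (b): row=0 col=0 char='g'
After 2 (j): row=1 col=0 char='_'
After 3 (w): row=1 col=2 char='c'
After 4 (k): row=0 col=2 char='l'
After 5 (h): row=0 col=1 char='o'
After 6 (k): row=0 col=1 char='o'
After 7 (h): row=0 col=0 char='g'
After 8 (h): row=0 col=0 char='g'

Answer: g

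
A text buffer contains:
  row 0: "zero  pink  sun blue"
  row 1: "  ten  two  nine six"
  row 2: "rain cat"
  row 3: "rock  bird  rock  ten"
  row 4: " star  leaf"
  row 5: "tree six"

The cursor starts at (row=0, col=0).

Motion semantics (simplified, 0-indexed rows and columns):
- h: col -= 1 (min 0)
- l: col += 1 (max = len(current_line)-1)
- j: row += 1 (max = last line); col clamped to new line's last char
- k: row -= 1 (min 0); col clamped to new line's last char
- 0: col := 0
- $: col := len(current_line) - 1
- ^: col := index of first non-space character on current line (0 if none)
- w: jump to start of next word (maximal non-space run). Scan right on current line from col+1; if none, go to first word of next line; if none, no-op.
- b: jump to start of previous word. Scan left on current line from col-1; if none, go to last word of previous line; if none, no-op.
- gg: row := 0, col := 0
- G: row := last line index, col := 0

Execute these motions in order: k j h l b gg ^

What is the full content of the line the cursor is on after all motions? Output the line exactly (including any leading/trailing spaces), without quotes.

After 1 (k): row=0 col=0 char='z'
After 2 (j): row=1 col=0 char='_'
After 3 (h): row=1 col=0 char='_'
After 4 (l): row=1 col=1 char='_'
After 5 (b): row=0 col=16 char='b'
After 6 (gg): row=0 col=0 char='z'
After 7 (^): row=0 col=0 char='z'

Answer: zero  pink  sun blue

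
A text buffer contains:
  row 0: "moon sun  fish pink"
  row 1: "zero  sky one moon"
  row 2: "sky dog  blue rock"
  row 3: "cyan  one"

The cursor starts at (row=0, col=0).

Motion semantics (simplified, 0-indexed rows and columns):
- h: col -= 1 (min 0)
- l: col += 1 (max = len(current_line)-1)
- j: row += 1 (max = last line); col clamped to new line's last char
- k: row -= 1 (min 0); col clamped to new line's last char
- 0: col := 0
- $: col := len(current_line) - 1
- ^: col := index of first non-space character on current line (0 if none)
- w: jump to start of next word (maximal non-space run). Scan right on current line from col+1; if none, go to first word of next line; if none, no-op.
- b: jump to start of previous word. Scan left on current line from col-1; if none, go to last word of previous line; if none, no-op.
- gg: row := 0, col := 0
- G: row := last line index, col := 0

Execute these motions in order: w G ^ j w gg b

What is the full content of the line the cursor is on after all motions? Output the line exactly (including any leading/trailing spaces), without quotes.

Answer: moon sun  fish pink

Derivation:
After 1 (w): row=0 col=5 char='s'
After 2 (G): row=3 col=0 char='c'
After 3 (^): row=3 col=0 char='c'
After 4 (j): row=3 col=0 char='c'
After 5 (w): row=3 col=6 char='o'
After 6 (gg): row=0 col=0 char='m'
After 7 (b): row=0 col=0 char='m'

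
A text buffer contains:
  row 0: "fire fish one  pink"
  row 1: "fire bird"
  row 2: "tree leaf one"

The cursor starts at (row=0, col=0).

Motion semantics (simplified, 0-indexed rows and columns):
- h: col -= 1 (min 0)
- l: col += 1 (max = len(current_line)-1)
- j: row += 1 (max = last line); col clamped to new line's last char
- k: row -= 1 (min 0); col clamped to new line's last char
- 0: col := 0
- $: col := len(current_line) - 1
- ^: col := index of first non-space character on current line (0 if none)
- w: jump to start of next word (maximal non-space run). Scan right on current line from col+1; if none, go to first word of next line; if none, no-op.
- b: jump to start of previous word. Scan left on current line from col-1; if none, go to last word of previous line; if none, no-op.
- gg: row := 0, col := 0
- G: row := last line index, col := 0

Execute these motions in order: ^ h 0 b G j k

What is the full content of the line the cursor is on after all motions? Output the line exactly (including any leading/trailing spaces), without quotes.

Answer: fire bird

Derivation:
After 1 (^): row=0 col=0 char='f'
After 2 (h): row=0 col=0 char='f'
After 3 (0): row=0 col=0 char='f'
After 4 (b): row=0 col=0 char='f'
After 5 (G): row=2 col=0 char='t'
After 6 (j): row=2 col=0 char='t'
After 7 (k): row=1 col=0 char='f'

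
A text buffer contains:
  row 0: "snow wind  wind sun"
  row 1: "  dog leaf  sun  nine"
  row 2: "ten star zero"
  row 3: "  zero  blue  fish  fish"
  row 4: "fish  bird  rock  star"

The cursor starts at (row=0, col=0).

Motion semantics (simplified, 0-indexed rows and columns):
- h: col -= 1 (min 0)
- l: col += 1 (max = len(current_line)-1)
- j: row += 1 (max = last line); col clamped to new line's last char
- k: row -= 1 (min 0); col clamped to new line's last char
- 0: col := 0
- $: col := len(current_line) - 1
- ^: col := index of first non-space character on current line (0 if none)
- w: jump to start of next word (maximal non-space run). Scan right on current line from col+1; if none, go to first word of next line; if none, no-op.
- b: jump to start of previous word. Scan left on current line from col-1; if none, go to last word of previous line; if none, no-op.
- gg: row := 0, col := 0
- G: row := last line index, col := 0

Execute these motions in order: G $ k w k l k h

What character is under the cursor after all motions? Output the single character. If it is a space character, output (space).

Answer: t

Derivation:
After 1 (G): row=4 col=0 char='f'
After 2 ($): row=4 col=21 char='r'
After 3 (k): row=3 col=21 char='i'
After 4 (w): row=4 col=0 char='f'
After 5 (k): row=3 col=0 char='_'
After 6 (l): row=3 col=1 char='_'
After 7 (k): row=2 col=1 char='e'
After 8 (h): row=2 col=0 char='t'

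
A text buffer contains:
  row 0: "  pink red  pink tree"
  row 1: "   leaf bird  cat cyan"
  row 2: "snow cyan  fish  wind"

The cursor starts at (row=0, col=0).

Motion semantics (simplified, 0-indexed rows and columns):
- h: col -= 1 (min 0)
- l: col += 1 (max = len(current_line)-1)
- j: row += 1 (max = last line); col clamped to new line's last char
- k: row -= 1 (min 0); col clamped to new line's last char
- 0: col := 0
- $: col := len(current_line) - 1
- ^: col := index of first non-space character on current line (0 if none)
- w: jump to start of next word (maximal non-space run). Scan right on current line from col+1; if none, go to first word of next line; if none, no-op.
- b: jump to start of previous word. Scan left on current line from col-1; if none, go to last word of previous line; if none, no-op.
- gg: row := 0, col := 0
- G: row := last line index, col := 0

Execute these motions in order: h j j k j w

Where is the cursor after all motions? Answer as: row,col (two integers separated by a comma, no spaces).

After 1 (h): row=0 col=0 char='_'
After 2 (j): row=1 col=0 char='_'
After 3 (j): row=2 col=0 char='s'
After 4 (k): row=1 col=0 char='_'
After 5 (j): row=2 col=0 char='s'
After 6 (w): row=2 col=5 char='c'

Answer: 2,5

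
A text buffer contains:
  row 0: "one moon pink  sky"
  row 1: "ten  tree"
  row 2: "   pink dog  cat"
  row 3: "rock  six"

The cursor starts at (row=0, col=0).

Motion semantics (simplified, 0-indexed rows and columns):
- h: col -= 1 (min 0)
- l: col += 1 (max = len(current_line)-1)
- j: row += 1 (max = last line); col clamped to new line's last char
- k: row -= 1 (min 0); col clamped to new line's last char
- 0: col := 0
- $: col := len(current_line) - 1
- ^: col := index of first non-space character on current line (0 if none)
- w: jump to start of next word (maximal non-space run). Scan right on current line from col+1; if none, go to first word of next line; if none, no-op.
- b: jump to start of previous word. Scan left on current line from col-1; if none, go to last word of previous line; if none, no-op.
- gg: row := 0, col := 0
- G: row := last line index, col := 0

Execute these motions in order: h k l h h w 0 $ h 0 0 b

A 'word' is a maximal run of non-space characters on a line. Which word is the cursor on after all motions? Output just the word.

Answer: one

Derivation:
After 1 (h): row=0 col=0 char='o'
After 2 (k): row=0 col=0 char='o'
After 3 (l): row=0 col=1 char='n'
After 4 (h): row=0 col=0 char='o'
After 5 (h): row=0 col=0 char='o'
After 6 (w): row=0 col=4 char='m'
After 7 (0): row=0 col=0 char='o'
After 8 ($): row=0 col=17 char='y'
After 9 (h): row=0 col=16 char='k'
After 10 (0): row=0 col=0 char='o'
After 11 (0): row=0 col=0 char='o'
After 12 (b): row=0 col=0 char='o'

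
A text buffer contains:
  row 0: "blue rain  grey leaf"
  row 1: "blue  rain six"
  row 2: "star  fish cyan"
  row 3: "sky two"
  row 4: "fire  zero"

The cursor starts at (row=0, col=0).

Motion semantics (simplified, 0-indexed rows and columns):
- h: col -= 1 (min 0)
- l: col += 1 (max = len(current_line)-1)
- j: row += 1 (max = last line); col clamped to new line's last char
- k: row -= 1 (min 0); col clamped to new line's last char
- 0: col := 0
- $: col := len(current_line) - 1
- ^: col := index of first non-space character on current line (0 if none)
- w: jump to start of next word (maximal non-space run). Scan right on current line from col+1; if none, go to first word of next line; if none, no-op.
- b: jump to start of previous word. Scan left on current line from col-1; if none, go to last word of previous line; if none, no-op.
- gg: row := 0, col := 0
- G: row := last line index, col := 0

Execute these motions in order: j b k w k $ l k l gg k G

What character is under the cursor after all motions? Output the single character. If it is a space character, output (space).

Answer: f

Derivation:
After 1 (j): row=1 col=0 char='b'
After 2 (b): row=0 col=16 char='l'
After 3 (k): row=0 col=16 char='l'
After 4 (w): row=1 col=0 char='b'
After 5 (k): row=0 col=0 char='b'
After 6 ($): row=0 col=19 char='f'
After 7 (l): row=0 col=19 char='f'
After 8 (k): row=0 col=19 char='f'
After 9 (l): row=0 col=19 char='f'
After 10 (gg): row=0 col=0 char='b'
After 11 (k): row=0 col=0 char='b'
After 12 (G): row=4 col=0 char='f'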